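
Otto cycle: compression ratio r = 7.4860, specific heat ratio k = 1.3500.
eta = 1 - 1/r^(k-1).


r^(k-1) = 2.0230
eta = 1 - 1/2.0230 = 0.5057 = 50.5675%

50.5675%


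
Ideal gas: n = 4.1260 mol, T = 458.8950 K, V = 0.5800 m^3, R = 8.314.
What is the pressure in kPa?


P = nRT/V = 4.1260 * 8.314 * 458.8950 / 0.5800
= 15741.7340 / 0.5800 = 27140.9207 Pa = 27.1409 kPa

27.1409 kPa


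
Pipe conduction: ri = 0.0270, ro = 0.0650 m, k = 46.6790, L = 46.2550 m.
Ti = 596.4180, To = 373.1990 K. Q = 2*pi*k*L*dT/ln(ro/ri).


dT = 223.2190 K
ln(ro/ri) = 0.8786
Q = 2*pi*46.6790*46.2550*223.2190 / 0.8786 = 3446867.3698 W

3446867.3698 W


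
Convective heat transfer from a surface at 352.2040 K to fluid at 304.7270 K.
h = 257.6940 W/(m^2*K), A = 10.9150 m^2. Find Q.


dT = 47.4770 K
Q = 257.6940 * 10.9150 * 47.4770 = 133539.9827 W

133539.9827 W


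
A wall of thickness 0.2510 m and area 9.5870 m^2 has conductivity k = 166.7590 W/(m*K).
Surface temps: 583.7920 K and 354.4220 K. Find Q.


dT = 229.3700 K
Q = 166.7590 * 9.5870 * 229.3700 / 0.2510 = 1460948.4857 W

1460948.4857 W


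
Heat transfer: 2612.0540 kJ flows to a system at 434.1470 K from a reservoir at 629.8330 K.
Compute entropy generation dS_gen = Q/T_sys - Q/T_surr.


dS_sys = 2612.0540/434.1470 = 6.0165 kJ/K
dS_surr = -2612.0540/629.8330 = -4.1472 kJ/K
dS_gen = 6.0165 - 4.1472 = 1.8693 kJ/K (irreversible)

dS_gen = 1.8693 kJ/K, irreversible


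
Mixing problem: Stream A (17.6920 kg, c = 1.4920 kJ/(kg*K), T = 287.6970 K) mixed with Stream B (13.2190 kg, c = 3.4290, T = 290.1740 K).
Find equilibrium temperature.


num = 20747.1764
den = 71.7244
Tf = 289.2624 K

289.2624 K


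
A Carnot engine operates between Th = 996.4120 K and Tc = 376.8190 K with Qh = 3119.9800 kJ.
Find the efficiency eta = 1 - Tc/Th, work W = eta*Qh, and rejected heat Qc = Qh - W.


eta = 1 - 376.8190/996.4120 = 0.6218
W = 0.6218 * 3119.9800 = 1940.0788 kJ
Qc = 3119.9800 - 1940.0788 = 1179.9012 kJ

eta = 62.1824%, W = 1940.0788 kJ, Qc = 1179.9012 kJ


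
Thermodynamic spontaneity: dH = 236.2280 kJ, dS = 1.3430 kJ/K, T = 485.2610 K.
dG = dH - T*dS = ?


T*dS = 485.2610 * 1.3430 = 651.7055 kJ
dG = 236.2280 - 651.7055 = -415.4775 kJ (spontaneous)

dG = -415.4775 kJ, spontaneous


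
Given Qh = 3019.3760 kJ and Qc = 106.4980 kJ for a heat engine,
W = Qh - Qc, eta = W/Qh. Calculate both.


W = 3019.3760 - 106.4980 = 2912.8780 kJ
eta = 2912.8780 / 3019.3760 = 0.9647 = 96.4728%

W = 2912.8780 kJ, eta = 96.4728%


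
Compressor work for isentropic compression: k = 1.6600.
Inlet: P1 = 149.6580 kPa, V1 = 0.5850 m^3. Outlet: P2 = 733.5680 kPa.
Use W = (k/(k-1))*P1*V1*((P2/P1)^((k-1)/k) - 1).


(k-1)/k = 0.3976
(P2/P1)^exp = 1.8814
W = 2.5152 * 149.6580 * 0.5850 * (1.8814 - 1) = 194.0774 kJ

194.0774 kJ


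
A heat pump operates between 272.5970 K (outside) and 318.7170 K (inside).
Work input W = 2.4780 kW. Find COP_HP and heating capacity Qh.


COP = 318.7170 / 46.1200 = 6.9106
Qh = 6.9106 * 2.4780 = 17.1245 kW

COP = 6.9106, Qh = 17.1245 kW


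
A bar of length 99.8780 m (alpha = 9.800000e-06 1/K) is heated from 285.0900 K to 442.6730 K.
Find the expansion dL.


dT = 157.5830 K
dL = 9.800000e-06 * 99.8780 * 157.5830 = 0.154243 m
L_final = 100.032243 m

dL = 0.154243 m


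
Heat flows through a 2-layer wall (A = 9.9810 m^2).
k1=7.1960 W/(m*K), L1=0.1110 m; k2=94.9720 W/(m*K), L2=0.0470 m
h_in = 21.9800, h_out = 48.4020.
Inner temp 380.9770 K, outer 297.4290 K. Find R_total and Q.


R_conv_in = 1/(21.9800*9.9810) = 0.0046
R_1 = 0.1110/(7.1960*9.9810) = 0.0015
R_2 = 0.0470/(94.9720*9.9810) = 4.9582e-05
R_conv_out = 1/(48.4020*9.9810) = 0.0021
R_total = 0.0082 K/W
Q = 83.5480 / 0.0082 = 10159.9647 W

R_total = 0.0082 K/W, Q = 10159.9647 W


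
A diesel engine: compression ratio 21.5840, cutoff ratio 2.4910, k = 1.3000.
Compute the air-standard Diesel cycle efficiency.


r^(k-1) = 2.5133
rc^k = 3.2756
eta = 0.5329 = 53.2880%

53.2880%


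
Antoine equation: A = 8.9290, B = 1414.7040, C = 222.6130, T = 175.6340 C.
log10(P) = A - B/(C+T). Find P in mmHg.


C+T = 398.2470
B/(C+T) = 3.5523
log10(P) = 8.9290 - 3.5523 = 5.3767
P = 10^5.3767 = 238052.0480 mmHg

238052.0480 mmHg


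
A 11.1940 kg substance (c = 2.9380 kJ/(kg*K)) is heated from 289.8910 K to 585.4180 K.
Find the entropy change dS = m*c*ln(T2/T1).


T2/T1 = 2.0194
ln(T2/T1) = 0.7028
dS = 11.1940 * 2.9380 * 0.7028 = 23.1144 kJ/K

23.1144 kJ/K


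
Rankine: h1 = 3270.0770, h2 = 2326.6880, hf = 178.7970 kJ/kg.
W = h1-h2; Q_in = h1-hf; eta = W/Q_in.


W = 943.3890 kJ/kg
Q_in = 3091.2800 kJ/kg
eta = 0.3052 = 30.5177%

eta = 30.5177%


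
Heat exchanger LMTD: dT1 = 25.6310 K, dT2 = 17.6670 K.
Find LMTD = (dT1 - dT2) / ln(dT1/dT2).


dT1/dT2 = 1.4508
ln(dT1/dT2) = 0.3721
LMTD = 7.9640 / 0.3721 = 21.4026 K

21.4026 K


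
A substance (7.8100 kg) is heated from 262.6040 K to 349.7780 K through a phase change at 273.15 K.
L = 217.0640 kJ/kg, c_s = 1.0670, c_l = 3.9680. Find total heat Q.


Q1 (sensible, solid) = 7.8100 * 1.0670 * 10.5460 = 87.8827 kJ
Q2 (latent) = 7.8100 * 217.0640 = 1695.2698 kJ
Q3 (sensible, liquid) = 7.8100 * 3.9680 * 76.6280 = 2374.7079 kJ
Q_total = 4157.8604 kJ

4157.8604 kJ


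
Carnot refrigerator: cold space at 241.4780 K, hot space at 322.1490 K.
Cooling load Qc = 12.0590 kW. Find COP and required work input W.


COP = 241.4780 / 80.6710 = 2.9934
W = 12.0590 / 2.9934 = 4.0286 kW

COP = 2.9934, W = 4.0286 kW


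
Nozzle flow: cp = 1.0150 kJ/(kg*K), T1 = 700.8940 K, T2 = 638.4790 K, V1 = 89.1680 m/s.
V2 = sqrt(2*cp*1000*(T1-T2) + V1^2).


dT = 62.4150 K
2*cp*1000*dT = 126702.4500
V1^2 = 7950.9322
V2 = sqrt(134653.3822) = 366.9515 m/s

366.9515 m/s


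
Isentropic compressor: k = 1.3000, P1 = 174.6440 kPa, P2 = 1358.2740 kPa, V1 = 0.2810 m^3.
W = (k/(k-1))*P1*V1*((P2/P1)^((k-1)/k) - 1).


(k-1)/k = 0.2308
(P2/P1)^exp = 1.6054
W = 4.3333 * 174.6440 * 0.2810 * (1.6054 - 1) = 128.7383 kJ

128.7383 kJ


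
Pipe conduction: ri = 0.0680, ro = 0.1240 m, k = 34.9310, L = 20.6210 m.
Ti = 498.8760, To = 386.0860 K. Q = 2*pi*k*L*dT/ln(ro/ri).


dT = 112.7900 K
ln(ro/ri) = 0.6008
Q = 2*pi*34.9310*20.6210*112.7900 / 0.6008 = 849689.3555 W

849689.3555 W


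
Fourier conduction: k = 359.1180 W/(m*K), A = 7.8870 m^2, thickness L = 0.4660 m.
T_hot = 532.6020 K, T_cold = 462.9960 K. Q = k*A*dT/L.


dT = 69.6060 K
Q = 359.1180 * 7.8870 * 69.6060 / 0.4660 = 423067.6080 W

423067.6080 W


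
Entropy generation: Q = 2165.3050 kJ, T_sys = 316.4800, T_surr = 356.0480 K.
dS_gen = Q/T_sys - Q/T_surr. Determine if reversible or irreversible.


dS_sys = 2165.3050/316.4800 = 6.8418 kJ/K
dS_surr = -2165.3050/356.0480 = -6.0815 kJ/K
dS_gen = 6.8418 - 6.0815 = 0.7603 kJ/K (irreversible)

dS_gen = 0.7603 kJ/K, irreversible


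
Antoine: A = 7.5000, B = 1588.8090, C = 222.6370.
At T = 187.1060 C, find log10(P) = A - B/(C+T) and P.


C+T = 409.7430
B/(C+T) = 3.8776
log10(P) = 7.5000 - 3.8776 = 3.6224
P = 10^3.6224 = 4192.0410 mmHg

4192.0410 mmHg


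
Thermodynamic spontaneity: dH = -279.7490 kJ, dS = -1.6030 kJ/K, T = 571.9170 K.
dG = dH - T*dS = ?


T*dS = 571.9170 * -1.6030 = -916.7830 kJ
dG = -279.7490 + 916.7830 = 637.0340 kJ (non-spontaneous)

dG = 637.0340 kJ, non-spontaneous


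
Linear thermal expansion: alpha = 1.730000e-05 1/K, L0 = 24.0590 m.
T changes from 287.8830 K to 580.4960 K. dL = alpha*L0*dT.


dT = 292.6130 K
dL = 1.730000e-05 * 24.0590 * 292.6130 = 0.121792 m
L_final = 24.180792 m

dL = 0.121792 m


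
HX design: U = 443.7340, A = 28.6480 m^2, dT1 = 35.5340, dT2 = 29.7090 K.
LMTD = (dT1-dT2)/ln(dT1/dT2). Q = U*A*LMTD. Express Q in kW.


LMTD = 32.5346 K
Q = 443.7340 * 28.6480 * 32.5346 = 413583.2921 W = 413.5833 kW

413.5833 kW


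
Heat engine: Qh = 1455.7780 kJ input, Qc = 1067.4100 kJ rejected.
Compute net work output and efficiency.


W = 1455.7780 - 1067.4100 = 388.3680 kJ
eta = 388.3680 / 1455.7780 = 0.2668 = 26.6777%

W = 388.3680 kJ, eta = 26.6777%


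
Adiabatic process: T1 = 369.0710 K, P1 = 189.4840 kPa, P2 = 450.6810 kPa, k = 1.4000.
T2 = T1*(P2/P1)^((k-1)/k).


(k-1)/k = 0.2857
(P2/P1)^exp = 1.2809
T2 = 369.0710 * 1.2809 = 472.7410 K

472.7410 K


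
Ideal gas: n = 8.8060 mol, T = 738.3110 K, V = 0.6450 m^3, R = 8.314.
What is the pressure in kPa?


P = nRT/V = 8.8060 * 8.314 * 738.3110 / 0.6450
= 54054.0253 / 0.6450 = 83804.6903 Pa = 83.8047 kPa

83.8047 kPa


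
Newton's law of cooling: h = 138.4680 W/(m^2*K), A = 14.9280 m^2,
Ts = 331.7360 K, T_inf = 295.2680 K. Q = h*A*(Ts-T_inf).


dT = 36.4680 K
Q = 138.4680 * 14.9280 * 36.4680 = 75381.1905 W

75381.1905 W


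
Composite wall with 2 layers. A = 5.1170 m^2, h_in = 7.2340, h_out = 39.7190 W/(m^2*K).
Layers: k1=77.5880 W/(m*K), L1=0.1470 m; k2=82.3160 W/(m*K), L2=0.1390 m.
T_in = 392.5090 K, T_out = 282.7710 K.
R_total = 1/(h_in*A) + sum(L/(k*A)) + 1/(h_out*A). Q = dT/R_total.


R_conv_in = 1/(7.2340*5.1170) = 0.0270
R_1 = 0.1470/(77.5880*5.1170) = 0.0004
R_2 = 0.1390/(82.3160*5.1170) = 0.0003
R_conv_out = 1/(39.7190*5.1170) = 0.0049
R_total = 0.0326 K/W
Q = 109.7380 / 0.0326 = 3362.5274 W

R_total = 0.0326 K/W, Q = 3362.5274 W


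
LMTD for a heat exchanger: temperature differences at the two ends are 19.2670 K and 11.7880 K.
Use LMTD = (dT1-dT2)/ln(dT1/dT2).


dT1/dT2 = 1.6345
ln(dT1/dT2) = 0.4913
LMTD = 7.4790 / 0.4913 = 15.2225 K

15.2225 K


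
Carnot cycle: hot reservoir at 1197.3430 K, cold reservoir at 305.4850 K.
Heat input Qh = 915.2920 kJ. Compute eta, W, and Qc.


eta = 1 - 305.4850/1197.3430 = 0.7449
W = 0.7449 * 915.2920 = 681.7683 kJ
Qc = 915.2920 - 681.7683 = 233.5237 kJ

eta = 74.4864%, W = 681.7683 kJ, Qc = 233.5237 kJ


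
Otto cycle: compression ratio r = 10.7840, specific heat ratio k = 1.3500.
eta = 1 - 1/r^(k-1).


r^(k-1) = 2.2987
eta = 1 - 1/2.2987 = 0.5650 = 56.4962%

56.4962%


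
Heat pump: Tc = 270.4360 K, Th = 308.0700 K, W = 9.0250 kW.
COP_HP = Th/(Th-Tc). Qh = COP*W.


COP = 308.0700 / 37.6340 = 8.1859
Qh = 8.1859 * 9.0250 = 73.8782 kW

COP = 8.1859, Qh = 73.8782 kW


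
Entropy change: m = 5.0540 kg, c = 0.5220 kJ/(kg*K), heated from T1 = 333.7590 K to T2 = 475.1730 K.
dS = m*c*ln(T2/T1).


T2/T1 = 1.4237
ln(T2/T1) = 0.3533
dS = 5.0540 * 0.5220 * 0.3533 = 0.9320 kJ/K

0.9320 kJ/K


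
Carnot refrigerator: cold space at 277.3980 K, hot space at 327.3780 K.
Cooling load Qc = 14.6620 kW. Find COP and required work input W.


COP = 277.3980 / 49.9800 = 5.5502
W = 14.6620 / 5.5502 = 2.6417 kW

COP = 5.5502, W = 2.6417 kW


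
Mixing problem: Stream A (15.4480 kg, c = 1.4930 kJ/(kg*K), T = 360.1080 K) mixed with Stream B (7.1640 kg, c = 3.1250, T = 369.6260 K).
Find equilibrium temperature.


num = 16580.4840
den = 45.4514
Tf = 364.7962 K

364.7962 K


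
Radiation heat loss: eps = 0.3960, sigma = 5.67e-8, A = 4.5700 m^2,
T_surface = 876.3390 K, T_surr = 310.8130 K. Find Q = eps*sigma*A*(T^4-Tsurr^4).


T^4 = 5.8978e+11
Tsurr^4 = 9.3325e+09
Q = 0.3960 * 5.67e-8 * 4.5700 * 5.8045e+11 = 59560.1667 W

59560.1667 W


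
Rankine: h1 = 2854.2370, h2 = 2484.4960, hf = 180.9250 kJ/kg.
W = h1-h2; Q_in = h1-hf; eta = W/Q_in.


W = 369.7410 kJ/kg
Q_in = 2673.3120 kJ/kg
eta = 0.1383 = 13.8308%

eta = 13.8308%


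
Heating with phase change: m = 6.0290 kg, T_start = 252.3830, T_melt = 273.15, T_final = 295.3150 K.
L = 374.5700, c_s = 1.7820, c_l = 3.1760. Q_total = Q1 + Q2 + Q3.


Q1 (sensible, solid) = 6.0290 * 1.7820 * 20.7670 = 223.1140 kJ
Q2 (latent) = 6.0290 * 374.5700 = 2258.2825 kJ
Q3 (sensible, liquid) = 6.0290 * 3.1760 * 22.1650 = 424.4177 kJ
Q_total = 2905.8142 kJ

2905.8142 kJ


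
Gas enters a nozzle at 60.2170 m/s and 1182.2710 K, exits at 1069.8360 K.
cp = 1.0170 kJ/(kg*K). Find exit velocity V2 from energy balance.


dT = 112.4350 K
2*cp*1000*dT = 228692.7900
V1^2 = 3626.0871
V2 = sqrt(232318.8771) = 481.9947 m/s

481.9947 m/s


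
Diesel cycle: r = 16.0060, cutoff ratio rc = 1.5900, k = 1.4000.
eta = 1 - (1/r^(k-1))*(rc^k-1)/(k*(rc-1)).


r^(k-1) = 3.0319
rc^k = 1.9141
eta = 0.6350 = 63.5009%

63.5009%


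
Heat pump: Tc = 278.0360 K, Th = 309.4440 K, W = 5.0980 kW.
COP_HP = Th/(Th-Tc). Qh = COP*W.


COP = 309.4440 / 31.4080 = 9.8524
Qh = 9.8524 * 5.0980 = 50.2275 kW

COP = 9.8524, Qh = 50.2275 kW


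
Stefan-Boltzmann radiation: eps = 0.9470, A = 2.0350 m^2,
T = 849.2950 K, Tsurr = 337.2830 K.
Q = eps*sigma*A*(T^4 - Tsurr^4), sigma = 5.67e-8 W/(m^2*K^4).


T^4 = 5.2028e+11
Tsurr^4 = 1.2941e+10
Q = 0.9470 * 5.67e-8 * 2.0350 * 5.0734e+11 = 55436.0797 W

55436.0797 W


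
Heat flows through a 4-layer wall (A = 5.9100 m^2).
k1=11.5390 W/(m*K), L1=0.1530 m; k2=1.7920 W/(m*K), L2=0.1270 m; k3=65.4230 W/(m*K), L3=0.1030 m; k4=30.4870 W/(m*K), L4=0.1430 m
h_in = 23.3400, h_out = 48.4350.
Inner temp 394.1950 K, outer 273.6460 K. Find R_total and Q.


R_conv_in = 1/(23.3400*5.9100) = 0.0072
R_1 = 0.1530/(11.5390*5.9100) = 0.0022
R_2 = 0.1270/(1.7920*5.9100) = 0.0120
R_3 = 0.1030/(65.4230*5.9100) = 0.0003
R_4 = 0.1430/(30.4870*5.9100) = 0.0008
R_conv_out = 1/(48.4350*5.9100) = 0.0035
R_total = 0.0260 K/W
Q = 120.5490 / 0.0260 = 4629.6926 W

R_total = 0.0260 K/W, Q = 4629.6926 W


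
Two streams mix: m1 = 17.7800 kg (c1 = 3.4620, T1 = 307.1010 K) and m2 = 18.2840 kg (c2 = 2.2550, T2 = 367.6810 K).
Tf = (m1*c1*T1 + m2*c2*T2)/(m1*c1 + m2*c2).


num = 34063.0476
den = 102.7848
Tf = 331.4017 K

331.4017 K


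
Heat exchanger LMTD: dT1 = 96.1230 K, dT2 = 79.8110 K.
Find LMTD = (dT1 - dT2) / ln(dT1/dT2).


dT1/dT2 = 1.2044
ln(dT1/dT2) = 0.1860
LMTD = 16.3120 / 0.1860 = 87.7144 K

87.7144 K


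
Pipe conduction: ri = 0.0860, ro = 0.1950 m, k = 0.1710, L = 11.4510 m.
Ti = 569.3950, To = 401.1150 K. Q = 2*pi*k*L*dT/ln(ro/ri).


dT = 168.2800 K
ln(ro/ri) = 0.8187
Q = 2*pi*0.1710*11.4510*168.2800 / 0.8187 = 2529.0210 W

2529.0210 W


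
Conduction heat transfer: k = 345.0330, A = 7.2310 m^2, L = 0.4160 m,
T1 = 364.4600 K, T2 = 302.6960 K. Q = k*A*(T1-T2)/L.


dT = 61.7640 K
Q = 345.0330 * 7.2310 * 61.7640 / 0.4160 = 370425.6738 W

370425.6738 W


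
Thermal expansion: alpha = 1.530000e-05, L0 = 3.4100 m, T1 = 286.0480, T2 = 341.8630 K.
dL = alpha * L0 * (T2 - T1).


dT = 55.8150 K
dL = 1.530000e-05 * 3.4100 * 55.8150 = 0.002912 m
L_final = 3.412912 m

dL = 0.002912 m


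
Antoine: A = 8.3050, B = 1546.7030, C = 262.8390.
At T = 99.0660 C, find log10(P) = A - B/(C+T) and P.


C+T = 361.9050
B/(C+T) = 4.2738
log10(P) = 8.3050 - 4.2738 = 4.0312
P = 10^4.0312 = 10745.2916 mmHg

10745.2916 mmHg


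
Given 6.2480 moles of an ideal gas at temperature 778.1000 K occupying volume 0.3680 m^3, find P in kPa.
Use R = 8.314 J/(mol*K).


P = nRT/V = 6.2480 * 8.314 * 778.1000 / 0.3680
= 40419.0830 / 0.3680 = 109834.4647 Pa = 109.8345 kPa

109.8345 kPa


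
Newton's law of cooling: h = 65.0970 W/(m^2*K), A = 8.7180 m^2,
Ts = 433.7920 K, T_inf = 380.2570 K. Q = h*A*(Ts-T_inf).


dT = 53.5350 K
Q = 65.0970 * 8.7180 * 53.5350 = 30381.9501 W

30381.9501 W


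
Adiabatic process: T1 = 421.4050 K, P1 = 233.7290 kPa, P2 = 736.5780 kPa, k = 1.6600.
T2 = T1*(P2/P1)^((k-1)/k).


(k-1)/k = 0.3976
(P2/P1)^exp = 1.5783
T2 = 421.4050 * 1.5783 = 665.1214 K

665.1214 K


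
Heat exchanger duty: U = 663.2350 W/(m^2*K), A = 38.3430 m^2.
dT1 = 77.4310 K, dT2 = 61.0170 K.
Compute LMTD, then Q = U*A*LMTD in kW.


LMTD = 68.8984 K
Q = 663.2350 * 38.3430 * 68.8984 = 1752116.3019 W = 1752.1163 kW

1752.1163 kW


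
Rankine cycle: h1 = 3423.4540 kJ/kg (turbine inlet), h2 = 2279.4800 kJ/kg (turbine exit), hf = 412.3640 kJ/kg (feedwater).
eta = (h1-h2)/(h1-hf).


W = 1143.9740 kJ/kg
Q_in = 3011.0900 kJ/kg
eta = 0.3799 = 37.9920%

eta = 37.9920%


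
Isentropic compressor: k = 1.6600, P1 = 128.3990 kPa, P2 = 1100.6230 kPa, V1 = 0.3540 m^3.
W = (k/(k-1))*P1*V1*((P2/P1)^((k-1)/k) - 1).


(k-1)/k = 0.3976
(P2/P1)^exp = 2.3495
W = 2.5152 * 128.3990 * 0.3540 * (2.3495 - 1) = 154.2816 kJ

154.2816 kJ


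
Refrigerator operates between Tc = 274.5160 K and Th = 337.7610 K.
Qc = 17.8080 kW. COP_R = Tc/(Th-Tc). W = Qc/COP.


COP = 274.5160 / 63.2450 = 4.3405
W = 17.8080 / 4.3405 = 4.1027 kW

COP = 4.3405, W = 4.1027 kW


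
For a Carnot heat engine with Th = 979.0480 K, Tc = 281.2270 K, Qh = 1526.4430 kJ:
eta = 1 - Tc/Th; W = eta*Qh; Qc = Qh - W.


eta = 1 - 281.2270/979.0480 = 0.7128
W = 0.7128 * 1526.4430 = 1087.9793 kJ
Qc = 1526.4430 - 1087.9793 = 438.4637 kJ

eta = 71.2755%, W = 1087.9793 kJ, Qc = 438.4637 kJ


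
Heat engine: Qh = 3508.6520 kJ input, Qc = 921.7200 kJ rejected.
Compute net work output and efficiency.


W = 3508.6520 - 921.7200 = 2586.9320 kJ
eta = 2586.9320 / 3508.6520 = 0.7373 = 73.7301%

W = 2586.9320 kJ, eta = 73.7301%


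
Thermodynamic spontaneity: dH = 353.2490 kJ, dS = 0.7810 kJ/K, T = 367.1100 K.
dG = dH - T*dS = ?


T*dS = 367.1100 * 0.7810 = 286.7129 kJ
dG = 353.2490 - 286.7129 = 66.5361 kJ (non-spontaneous)

dG = 66.5361 kJ, non-spontaneous


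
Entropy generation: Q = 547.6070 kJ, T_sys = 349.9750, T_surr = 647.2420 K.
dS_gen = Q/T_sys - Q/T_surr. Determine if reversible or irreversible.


dS_sys = 547.6070/349.9750 = 1.5647 kJ/K
dS_surr = -547.6070/647.2420 = -0.8461 kJ/K
dS_gen = 1.5647 - 0.8461 = 0.7186 kJ/K (irreversible)

dS_gen = 0.7186 kJ/K, irreversible


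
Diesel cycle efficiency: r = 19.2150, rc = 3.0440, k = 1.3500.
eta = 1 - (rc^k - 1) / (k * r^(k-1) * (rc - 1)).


r^(k-1) = 2.8137
rc^k = 4.4942
eta = 0.5500 = 54.9955%

54.9955%


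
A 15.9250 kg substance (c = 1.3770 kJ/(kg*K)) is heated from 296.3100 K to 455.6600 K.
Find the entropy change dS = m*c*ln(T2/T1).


T2/T1 = 1.5378
ln(T2/T1) = 0.4303
dS = 15.9250 * 1.3770 * 0.4303 = 9.4368 kJ/K

9.4368 kJ/K


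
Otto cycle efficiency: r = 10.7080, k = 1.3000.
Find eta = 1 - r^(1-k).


r^(k-1) = 2.0366
eta = 1 - 1/2.0366 = 0.5090 = 50.8993%

50.8993%


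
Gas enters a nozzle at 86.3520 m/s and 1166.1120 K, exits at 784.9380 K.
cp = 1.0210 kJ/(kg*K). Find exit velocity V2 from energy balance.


dT = 381.1740 K
2*cp*1000*dT = 778357.3080
V1^2 = 7456.6679
V2 = sqrt(785813.9759) = 886.4615 m/s

886.4615 m/s


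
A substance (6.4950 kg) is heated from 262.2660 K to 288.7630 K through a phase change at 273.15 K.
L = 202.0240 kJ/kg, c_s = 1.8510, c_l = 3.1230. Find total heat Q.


Q1 (sensible, solid) = 6.4950 * 1.8510 * 10.8840 = 130.8501 kJ
Q2 (latent) = 6.4950 * 202.0240 = 1312.1459 kJ
Q3 (sensible, liquid) = 6.4950 * 3.1230 * 15.6130 = 316.6923 kJ
Q_total = 1759.6883 kJ

1759.6883 kJ


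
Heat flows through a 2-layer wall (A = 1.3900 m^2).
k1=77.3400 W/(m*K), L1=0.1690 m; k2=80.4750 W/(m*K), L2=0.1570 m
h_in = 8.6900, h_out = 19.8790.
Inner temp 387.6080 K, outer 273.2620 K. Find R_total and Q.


R_conv_in = 1/(8.6900*1.3900) = 0.0828
R_1 = 0.1690/(77.3400*1.3900) = 0.0016
R_2 = 0.1570/(80.4750*1.3900) = 0.0014
R_conv_out = 1/(19.8790*1.3900) = 0.0362
R_total = 0.1220 K/W
Q = 114.3460 / 0.1220 = 937.6205 W

R_total = 0.1220 K/W, Q = 937.6205 W


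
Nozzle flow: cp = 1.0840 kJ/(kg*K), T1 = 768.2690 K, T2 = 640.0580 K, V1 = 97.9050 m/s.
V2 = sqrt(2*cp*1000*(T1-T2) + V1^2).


dT = 128.2110 K
2*cp*1000*dT = 277961.4480
V1^2 = 9585.3890
V2 = sqrt(287546.8370) = 536.2339 m/s

536.2339 m/s


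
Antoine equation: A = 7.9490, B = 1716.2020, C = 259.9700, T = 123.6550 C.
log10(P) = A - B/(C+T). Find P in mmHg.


C+T = 383.6250
B/(C+T) = 4.4736
log10(P) = 7.9490 - 4.4736 = 3.4754
P = 10^3.4754 = 2987.8251 mmHg

2987.8251 mmHg


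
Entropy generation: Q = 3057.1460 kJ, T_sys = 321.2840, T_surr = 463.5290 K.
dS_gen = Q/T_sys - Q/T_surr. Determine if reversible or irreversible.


dS_sys = 3057.1460/321.2840 = 9.5154 kJ/K
dS_surr = -3057.1460/463.5290 = -6.5954 kJ/K
dS_gen = 9.5154 - 6.5954 = 2.9200 kJ/K (irreversible)

dS_gen = 2.9200 kJ/K, irreversible


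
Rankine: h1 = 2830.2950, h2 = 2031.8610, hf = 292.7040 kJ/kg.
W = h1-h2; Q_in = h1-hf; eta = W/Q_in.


W = 798.4340 kJ/kg
Q_in = 2537.5910 kJ/kg
eta = 0.3146 = 31.4643%

eta = 31.4643%


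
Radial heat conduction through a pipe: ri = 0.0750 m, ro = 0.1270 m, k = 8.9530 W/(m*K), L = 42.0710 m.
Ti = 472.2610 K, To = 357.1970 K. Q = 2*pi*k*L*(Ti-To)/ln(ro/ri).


dT = 115.0640 K
ln(ro/ri) = 0.5267
Q = 2*pi*8.9530*42.0710*115.0640 / 0.5267 = 517021.1197 W

517021.1197 W


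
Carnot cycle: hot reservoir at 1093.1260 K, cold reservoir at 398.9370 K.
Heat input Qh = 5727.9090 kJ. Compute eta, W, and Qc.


eta = 1 - 398.9370/1093.1260 = 0.6350
W = 0.6350 * 5727.9090 = 3637.5051 kJ
Qc = 5727.9090 - 3637.5051 = 2090.4039 kJ

eta = 63.5049%, W = 3637.5051 kJ, Qc = 2090.4039 kJ


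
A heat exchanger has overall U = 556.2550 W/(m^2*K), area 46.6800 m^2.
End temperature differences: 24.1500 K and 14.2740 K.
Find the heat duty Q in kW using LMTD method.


LMTD = 18.7812 K
Q = 556.2550 * 46.6800 * 18.7812 = 487672.6190 W = 487.6726 kW

487.6726 kW


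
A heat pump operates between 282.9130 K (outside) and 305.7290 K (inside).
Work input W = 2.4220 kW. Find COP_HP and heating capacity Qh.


COP = 305.7290 / 22.8160 = 13.3998
Qh = 13.3998 * 2.4220 = 32.4542 kW

COP = 13.3998, Qh = 32.4542 kW


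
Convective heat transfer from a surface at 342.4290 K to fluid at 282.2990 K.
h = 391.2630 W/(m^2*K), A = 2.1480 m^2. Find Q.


dT = 60.1300 K
Q = 391.2630 * 2.1480 * 60.1300 = 50535.2317 W

50535.2317 W


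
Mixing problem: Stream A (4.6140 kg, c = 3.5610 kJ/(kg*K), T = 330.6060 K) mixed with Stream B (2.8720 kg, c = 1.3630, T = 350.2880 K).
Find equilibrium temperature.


num = 6803.2217
den = 20.3450
Tf = 334.3930 K

334.3930 K


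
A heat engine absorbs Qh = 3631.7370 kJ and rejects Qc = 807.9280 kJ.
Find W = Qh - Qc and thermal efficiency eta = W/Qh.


W = 3631.7370 - 807.9280 = 2823.8090 kJ
eta = 2823.8090 / 3631.7370 = 0.7775 = 77.7537%

W = 2823.8090 kJ, eta = 77.7537%


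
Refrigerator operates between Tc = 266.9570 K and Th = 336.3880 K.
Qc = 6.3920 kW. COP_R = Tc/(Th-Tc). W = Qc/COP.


COP = 266.9570 / 69.4310 = 3.8449
W = 6.3920 / 3.8449 = 1.6625 kW

COP = 3.8449, W = 1.6625 kW


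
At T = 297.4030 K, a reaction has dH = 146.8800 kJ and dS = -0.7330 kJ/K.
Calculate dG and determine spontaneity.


T*dS = 297.4030 * -0.7330 = -217.9964 kJ
dG = 146.8800 + 217.9964 = 364.8764 kJ (non-spontaneous)

dG = 364.8764 kJ, non-spontaneous


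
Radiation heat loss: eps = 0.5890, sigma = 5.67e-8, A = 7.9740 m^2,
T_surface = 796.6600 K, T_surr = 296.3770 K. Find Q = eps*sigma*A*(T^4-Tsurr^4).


T^4 = 4.0280e+11
Tsurr^4 = 7.7157e+09
Q = 0.5890 * 5.67e-8 * 7.9740 * 3.9509e+11 = 105212.4034 W

105212.4034 W


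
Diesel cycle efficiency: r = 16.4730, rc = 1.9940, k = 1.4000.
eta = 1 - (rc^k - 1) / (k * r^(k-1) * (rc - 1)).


r^(k-1) = 3.0670
rc^k = 2.6279
eta = 0.6186 = 61.8570%

61.8570%


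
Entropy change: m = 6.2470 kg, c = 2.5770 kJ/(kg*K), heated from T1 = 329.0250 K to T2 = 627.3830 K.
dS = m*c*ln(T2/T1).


T2/T1 = 1.9068
ln(T2/T1) = 0.6454
dS = 6.2470 * 2.5770 * 0.6454 = 10.3904 kJ/K

10.3904 kJ/K


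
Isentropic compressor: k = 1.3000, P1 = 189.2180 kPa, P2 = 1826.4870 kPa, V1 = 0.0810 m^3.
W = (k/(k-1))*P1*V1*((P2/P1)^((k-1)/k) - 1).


(k-1)/k = 0.2308
(P2/P1)^exp = 1.6874
W = 4.3333 * 189.2180 * 0.0810 * (1.6874 - 1) = 45.6566 kJ

45.6566 kJ


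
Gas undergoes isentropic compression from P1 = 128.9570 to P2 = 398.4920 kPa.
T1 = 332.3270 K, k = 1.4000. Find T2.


(k-1)/k = 0.2857
(P2/P1)^exp = 1.3804
T2 = 332.3270 * 1.3804 = 458.7313 K

458.7313 K


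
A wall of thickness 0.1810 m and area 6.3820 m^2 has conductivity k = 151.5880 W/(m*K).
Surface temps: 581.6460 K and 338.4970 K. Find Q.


dT = 243.1490 K
Q = 151.5880 * 6.3820 * 243.1490 / 0.1810 = 1299617.4555 W

1299617.4555 W


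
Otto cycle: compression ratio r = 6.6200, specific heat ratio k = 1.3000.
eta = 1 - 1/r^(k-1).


r^(k-1) = 1.7630
eta = 1 - 1/1.7630 = 0.4328 = 43.2792%

43.2792%


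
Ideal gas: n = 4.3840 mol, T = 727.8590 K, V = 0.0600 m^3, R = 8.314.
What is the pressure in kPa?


P = nRT/V = 4.3840 * 8.314 * 727.8590 / 0.0600
= 26529.4241 / 0.0600 = 442157.0680 Pa = 442.1571 kPa

442.1571 kPa


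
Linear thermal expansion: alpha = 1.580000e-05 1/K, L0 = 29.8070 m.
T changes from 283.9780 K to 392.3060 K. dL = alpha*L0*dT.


dT = 108.3280 K
dL = 1.580000e-05 * 29.8070 * 108.3280 = 0.051017 m
L_final = 29.858017 m

dL = 0.051017 m


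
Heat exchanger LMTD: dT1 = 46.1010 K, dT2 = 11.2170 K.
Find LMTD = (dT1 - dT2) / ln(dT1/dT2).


dT1/dT2 = 4.1099
ln(dT1/dT2) = 1.4134
LMTD = 34.8840 / 1.4134 = 24.6808 K

24.6808 K


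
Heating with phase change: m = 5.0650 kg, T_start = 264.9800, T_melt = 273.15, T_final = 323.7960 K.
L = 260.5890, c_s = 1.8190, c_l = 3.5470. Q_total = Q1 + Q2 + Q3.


Q1 (sensible, solid) = 5.0650 * 1.8190 * 8.1700 = 75.2721 kJ
Q2 (latent) = 5.0650 * 260.5890 = 1319.8833 kJ
Q3 (sensible, liquid) = 5.0650 * 3.5470 * 50.6460 = 909.8835 kJ
Q_total = 2305.0389 kJ

2305.0389 kJ


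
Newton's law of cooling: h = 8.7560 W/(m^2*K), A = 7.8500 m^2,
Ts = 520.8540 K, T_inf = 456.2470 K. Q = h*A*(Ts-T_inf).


dT = 64.6070 K
Q = 8.7560 * 7.8500 * 64.6070 = 4440.7363 W

4440.7363 W


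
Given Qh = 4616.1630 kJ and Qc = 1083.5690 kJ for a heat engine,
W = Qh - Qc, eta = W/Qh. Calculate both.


W = 4616.1630 - 1083.5690 = 3532.5940 kJ
eta = 3532.5940 / 4616.1630 = 0.7653 = 76.5266%

W = 3532.5940 kJ, eta = 76.5266%


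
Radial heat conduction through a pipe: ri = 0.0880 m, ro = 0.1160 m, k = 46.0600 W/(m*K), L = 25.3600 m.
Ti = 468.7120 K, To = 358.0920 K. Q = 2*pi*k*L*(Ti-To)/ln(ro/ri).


dT = 110.6200 K
ln(ro/ri) = 0.2763
Q = 2*pi*46.0600*25.3600*110.6200 / 0.2763 = 2938861.4373 W

2938861.4373 W


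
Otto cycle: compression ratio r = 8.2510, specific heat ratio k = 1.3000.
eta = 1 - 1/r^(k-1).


r^(k-1) = 1.8834
eta = 1 - 1/1.8834 = 0.4691 = 46.9057%

46.9057%


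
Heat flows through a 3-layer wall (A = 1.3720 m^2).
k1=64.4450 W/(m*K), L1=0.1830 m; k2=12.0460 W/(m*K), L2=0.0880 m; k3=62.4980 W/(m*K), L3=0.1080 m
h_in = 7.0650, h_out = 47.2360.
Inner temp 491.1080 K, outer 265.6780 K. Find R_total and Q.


R_conv_in = 1/(7.0650*1.3720) = 0.1032
R_1 = 0.1830/(64.4450*1.3720) = 0.0021
R_2 = 0.0880/(12.0460*1.3720) = 0.0053
R_3 = 0.1080/(62.4980*1.3720) = 0.0013
R_conv_out = 1/(47.2360*1.3720) = 0.0154
R_total = 0.1272 K/W
Q = 225.4300 / 0.1272 = 1771.5609 W

R_total = 0.1272 K/W, Q = 1771.5609 W


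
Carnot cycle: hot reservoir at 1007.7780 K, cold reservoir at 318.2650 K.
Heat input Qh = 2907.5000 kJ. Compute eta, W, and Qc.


eta = 1 - 318.2650/1007.7780 = 0.6842
W = 0.6842 * 2907.5000 = 1989.2864 kJ
Qc = 2907.5000 - 1989.2864 = 918.2136 kJ

eta = 68.4191%, W = 1989.2864 kJ, Qc = 918.2136 kJ


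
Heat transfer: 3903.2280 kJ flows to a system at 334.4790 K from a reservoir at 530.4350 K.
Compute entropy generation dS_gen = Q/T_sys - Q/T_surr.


dS_sys = 3903.2280/334.4790 = 11.6696 kJ/K
dS_surr = -3903.2280/530.4350 = -7.3585 kJ/K
dS_gen = 11.6696 - 7.3585 = 4.3110 kJ/K (irreversible)

dS_gen = 4.3110 kJ/K, irreversible


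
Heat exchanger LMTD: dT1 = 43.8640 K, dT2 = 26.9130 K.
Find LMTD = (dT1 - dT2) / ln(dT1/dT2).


dT1/dT2 = 1.6298
ln(dT1/dT2) = 0.4885
LMTD = 16.9510 / 0.4885 = 34.7012 K

34.7012 K


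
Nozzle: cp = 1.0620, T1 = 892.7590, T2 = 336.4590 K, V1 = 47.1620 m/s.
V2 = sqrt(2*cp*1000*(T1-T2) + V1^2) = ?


dT = 556.3000 K
2*cp*1000*dT = 1181581.2000
V1^2 = 2224.2542
V2 = sqrt(1183805.4542) = 1088.0282 m/s

1088.0282 m/s


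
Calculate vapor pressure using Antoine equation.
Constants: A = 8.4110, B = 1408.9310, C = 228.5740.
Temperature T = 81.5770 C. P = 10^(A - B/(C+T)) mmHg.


C+T = 310.1510
B/(C+T) = 4.5427
log10(P) = 8.4110 - 4.5427 = 3.8683
P = 10^3.8683 = 7383.6999 mmHg

7383.6999 mmHg


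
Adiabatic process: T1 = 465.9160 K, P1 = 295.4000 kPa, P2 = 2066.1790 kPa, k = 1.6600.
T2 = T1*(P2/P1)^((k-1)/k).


(k-1)/k = 0.3976
(P2/P1)^exp = 2.1670
T2 = 465.9160 * 2.1670 = 1009.6598 K

1009.6598 K


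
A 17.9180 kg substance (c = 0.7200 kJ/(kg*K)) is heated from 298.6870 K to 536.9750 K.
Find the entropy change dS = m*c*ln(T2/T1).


T2/T1 = 1.7978
ln(T2/T1) = 0.5866
dS = 17.9180 * 0.7200 * 0.5866 = 7.5671 kJ/K

7.5671 kJ/K


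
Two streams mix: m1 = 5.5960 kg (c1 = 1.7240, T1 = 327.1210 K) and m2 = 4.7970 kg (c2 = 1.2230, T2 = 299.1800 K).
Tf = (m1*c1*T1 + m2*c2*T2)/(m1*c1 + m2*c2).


num = 4911.1097
den = 15.5142
Tf = 316.5551 K

316.5551 K


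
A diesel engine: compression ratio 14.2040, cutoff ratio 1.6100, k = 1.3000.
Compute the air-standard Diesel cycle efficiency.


r^(k-1) = 2.2168
rc^k = 1.8573
eta = 0.5123 = 51.2339%

51.2339%


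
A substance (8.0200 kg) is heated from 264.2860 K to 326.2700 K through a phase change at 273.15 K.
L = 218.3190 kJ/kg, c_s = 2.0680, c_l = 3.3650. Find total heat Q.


Q1 (sensible, solid) = 8.0200 * 2.0680 * 8.8640 = 147.0126 kJ
Q2 (latent) = 8.0200 * 218.3190 = 1750.9184 kJ
Q3 (sensible, liquid) = 8.0200 * 3.3650 * 53.1200 = 1433.5654 kJ
Q_total = 3331.4964 kJ

3331.4964 kJ


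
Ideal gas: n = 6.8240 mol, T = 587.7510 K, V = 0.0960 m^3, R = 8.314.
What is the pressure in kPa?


P = nRT/V = 6.8240 * 8.314 * 587.7510 / 0.0960
= 33345.8978 / 0.0960 = 347353.1023 Pa = 347.3531 kPa

347.3531 kPa


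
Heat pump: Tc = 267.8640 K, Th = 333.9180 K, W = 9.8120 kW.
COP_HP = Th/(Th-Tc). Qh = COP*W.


COP = 333.9180 / 66.0540 = 5.0552
Qh = 5.0552 * 9.8120 = 49.6019 kW

COP = 5.0552, Qh = 49.6019 kW


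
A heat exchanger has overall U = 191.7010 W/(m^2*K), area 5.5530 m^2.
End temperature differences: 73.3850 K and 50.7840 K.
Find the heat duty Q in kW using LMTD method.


LMTD = 61.3927 K
Q = 191.7010 * 5.5530 * 61.3927 = 65353.4938 W = 65.3535 kW

65.3535 kW


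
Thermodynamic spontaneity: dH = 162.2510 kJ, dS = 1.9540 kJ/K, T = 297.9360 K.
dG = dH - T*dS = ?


T*dS = 297.9360 * 1.9540 = 582.1669 kJ
dG = 162.2510 - 582.1669 = -419.9159 kJ (spontaneous)

dG = -419.9159 kJ, spontaneous


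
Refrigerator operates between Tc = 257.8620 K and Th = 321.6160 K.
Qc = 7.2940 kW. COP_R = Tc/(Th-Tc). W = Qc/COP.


COP = 257.8620 / 63.7540 = 4.0446
W = 7.2940 / 4.0446 = 1.8034 kW

COP = 4.0446, W = 1.8034 kW


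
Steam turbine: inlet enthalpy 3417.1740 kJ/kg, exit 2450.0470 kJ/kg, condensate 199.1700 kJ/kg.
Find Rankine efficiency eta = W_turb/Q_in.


W = 967.1270 kJ/kg
Q_in = 3218.0040 kJ/kg
eta = 0.3005 = 30.0536%

eta = 30.0536%


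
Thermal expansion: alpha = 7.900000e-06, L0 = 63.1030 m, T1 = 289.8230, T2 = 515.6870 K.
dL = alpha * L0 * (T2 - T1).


dT = 225.8640 K
dL = 7.900000e-06 * 63.1030 * 225.8640 = 0.112596 m
L_final = 63.215596 m

dL = 0.112596 m


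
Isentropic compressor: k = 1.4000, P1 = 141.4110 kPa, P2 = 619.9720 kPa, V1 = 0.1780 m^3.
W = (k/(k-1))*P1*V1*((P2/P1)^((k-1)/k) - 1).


(k-1)/k = 0.2857
(P2/P1)^exp = 1.5254
W = 3.5000 * 141.4110 * 0.1780 * (1.5254 - 1) = 46.2913 kJ

46.2913 kJ


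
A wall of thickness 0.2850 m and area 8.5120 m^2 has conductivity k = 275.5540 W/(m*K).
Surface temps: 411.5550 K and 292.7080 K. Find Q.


dT = 118.8470 K
Q = 275.5540 * 8.5120 * 118.8470 / 0.2850 = 978096.4850 W

978096.4850 W


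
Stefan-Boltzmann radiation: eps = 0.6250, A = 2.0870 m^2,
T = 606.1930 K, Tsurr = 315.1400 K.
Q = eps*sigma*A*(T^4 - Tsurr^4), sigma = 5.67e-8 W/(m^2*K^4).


T^4 = 1.3503e+11
Tsurr^4 = 9.8631e+09
Q = 0.6250 * 5.67e-8 * 2.0870 * 1.2517e+11 = 9257.4084 W

9257.4084 W


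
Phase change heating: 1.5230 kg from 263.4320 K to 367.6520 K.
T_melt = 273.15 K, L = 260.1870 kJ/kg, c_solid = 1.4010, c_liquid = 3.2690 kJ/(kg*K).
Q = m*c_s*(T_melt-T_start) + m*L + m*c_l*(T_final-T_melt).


Q1 (sensible, solid) = 1.5230 * 1.4010 * 9.7180 = 20.7355 kJ
Q2 (latent) = 1.5230 * 260.1870 = 396.2648 kJ
Q3 (sensible, liquid) = 1.5230 * 3.2690 * 94.5020 = 470.4959 kJ
Q_total = 887.4962 kJ

887.4962 kJ


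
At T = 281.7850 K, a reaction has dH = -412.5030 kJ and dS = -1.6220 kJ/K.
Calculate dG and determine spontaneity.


T*dS = 281.7850 * -1.6220 = -457.0553 kJ
dG = -412.5030 + 457.0553 = 44.5523 kJ (non-spontaneous)

dG = 44.5523 kJ, non-spontaneous


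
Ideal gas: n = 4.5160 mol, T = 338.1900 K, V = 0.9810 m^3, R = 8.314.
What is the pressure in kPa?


P = nRT/V = 4.5160 * 8.314 * 338.1900 / 0.9810
= 12697.6899 / 0.9810 = 12943.6186 Pa = 12.9436 kPa

12.9436 kPa


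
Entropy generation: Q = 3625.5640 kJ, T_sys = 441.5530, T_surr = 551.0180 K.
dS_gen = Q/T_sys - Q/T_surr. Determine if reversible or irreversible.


dS_sys = 3625.5640/441.5530 = 8.2109 kJ/K
dS_surr = -3625.5640/551.0180 = -6.5798 kJ/K
dS_gen = 8.2109 - 6.5798 = 1.6312 kJ/K (irreversible)

dS_gen = 1.6312 kJ/K, irreversible


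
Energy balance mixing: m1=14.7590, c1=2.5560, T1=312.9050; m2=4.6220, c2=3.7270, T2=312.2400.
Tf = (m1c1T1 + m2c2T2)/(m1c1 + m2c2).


num = 17182.7363
den = 54.9502
Tf = 312.6965 K

312.6965 K


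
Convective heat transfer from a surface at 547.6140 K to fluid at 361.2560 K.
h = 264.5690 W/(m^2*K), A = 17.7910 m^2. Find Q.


dT = 186.3580 K
Q = 264.5690 * 17.7910 * 186.3580 = 877177.2437 W

877177.2437 W


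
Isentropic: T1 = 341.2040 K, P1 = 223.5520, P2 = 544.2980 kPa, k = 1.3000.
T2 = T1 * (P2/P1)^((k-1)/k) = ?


(k-1)/k = 0.2308
(P2/P1)^exp = 1.2280
T2 = 341.2040 * 1.2280 = 418.9834 K

418.9834 K


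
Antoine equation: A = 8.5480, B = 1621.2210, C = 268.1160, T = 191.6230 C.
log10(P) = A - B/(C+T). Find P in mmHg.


C+T = 459.7390
B/(C+T) = 3.5264
log10(P) = 8.5480 - 3.5264 = 5.0216
P = 10^5.0216 = 105100.7164 mmHg

105100.7164 mmHg


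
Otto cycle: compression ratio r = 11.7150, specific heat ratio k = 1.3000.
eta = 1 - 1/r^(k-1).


r^(k-1) = 2.0923
eta = 1 - 1/2.0923 = 0.5221 = 52.2056%

52.2056%


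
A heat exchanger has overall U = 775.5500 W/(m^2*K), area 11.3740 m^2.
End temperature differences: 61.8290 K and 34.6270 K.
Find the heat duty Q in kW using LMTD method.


LMTD = 46.9211 K
Q = 775.5500 * 11.3740 * 46.9211 = 413896.2637 W = 413.8963 kW

413.8963 kW


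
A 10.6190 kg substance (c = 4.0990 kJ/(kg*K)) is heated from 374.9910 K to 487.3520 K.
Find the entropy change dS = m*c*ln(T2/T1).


T2/T1 = 1.2996
ln(T2/T1) = 0.2621
dS = 10.6190 * 4.0990 * 0.2621 = 11.4078 kJ/K

11.4078 kJ/K


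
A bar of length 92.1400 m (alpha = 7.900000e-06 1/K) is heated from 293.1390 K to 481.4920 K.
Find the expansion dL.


dT = 188.3530 K
dL = 7.900000e-06 * 92.1400 * 188.3530 = 0.137103 m
L_final = 92.277103 m

dL = 0.137103 m


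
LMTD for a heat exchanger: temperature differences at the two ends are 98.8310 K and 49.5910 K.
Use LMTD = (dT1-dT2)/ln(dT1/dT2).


dT1/dT2 = 1.9929
ln(dT1/dT2) = 0.6896
LMTD = 49.2400 / 0.6896 = 71.4035 K

71.4035 K


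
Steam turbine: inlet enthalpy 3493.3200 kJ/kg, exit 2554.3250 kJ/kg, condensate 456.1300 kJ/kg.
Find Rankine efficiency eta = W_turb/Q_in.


W = 938.9950 kJ/kg
Q_in = 3037.1900 kJ/kg
eta = 0.3092 = 30.9166%

eta = 30.9166%


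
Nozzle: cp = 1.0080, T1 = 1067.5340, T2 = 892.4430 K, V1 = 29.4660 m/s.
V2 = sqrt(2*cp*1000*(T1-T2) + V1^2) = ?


dT = 175.0910 K
2*cp*1000*dT = 352983.4560
V1^2 = 868.2452
V2 = sqrt(353851.7012) = 594.8544 m/s

594.8544 m/s


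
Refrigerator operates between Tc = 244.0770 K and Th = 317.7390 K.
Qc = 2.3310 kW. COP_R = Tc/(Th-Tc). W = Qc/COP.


COP = 244.0770 / 73.6620 = 3.3135
W = 2.3310 / 3.3135 = 0.7035 kW

COP = 3.3135, W = 0.7035 kW


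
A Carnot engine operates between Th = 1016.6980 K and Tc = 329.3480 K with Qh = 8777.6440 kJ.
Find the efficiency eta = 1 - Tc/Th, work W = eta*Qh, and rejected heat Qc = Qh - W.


eta = 1 - 329.3480/1016.6980 = 0.6761
W = 0.6761 * 8777.6440 = 5934.2239 kJ
Qc = 8777.6440 - 5934.2239 = 2843.4201 kJ

eta = 67.6061%, W = 5934.2239 kJ, Qc = 2843.4201 kJ


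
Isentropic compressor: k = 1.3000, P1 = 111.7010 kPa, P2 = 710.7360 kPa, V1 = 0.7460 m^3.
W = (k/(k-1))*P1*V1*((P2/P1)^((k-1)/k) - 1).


(k-1)/k = 0.2308
(P2/P1)^exp = 1.5327
W = 4.3333 * 111.7010 * 0.7460 * (1.5327 - 1) = 192.3548 kJ

192.3548 kJ


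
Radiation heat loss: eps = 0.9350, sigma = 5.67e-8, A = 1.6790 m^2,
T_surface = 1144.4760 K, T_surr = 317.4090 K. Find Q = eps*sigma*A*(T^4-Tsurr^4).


T^4 = 1.7156e+12
Tsurr^4 = 1.0150e+10
Q = 0.9350 * 5.67e-8 * 1.6790 * 1.7055e+12 = 151808.1465 W

151808.1465 W


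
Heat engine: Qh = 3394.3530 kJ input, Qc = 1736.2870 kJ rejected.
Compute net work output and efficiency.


W = 3394.3530 - 1736.2870 = 1658.0660 kJ
eta = 1658.0660 / 3394.3530 = 0.4885 = 48.8478%

W = 1658.0660 kJ, eta = 48.8478%


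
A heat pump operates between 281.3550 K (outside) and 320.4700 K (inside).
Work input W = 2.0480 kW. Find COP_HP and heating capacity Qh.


COP = 320.4700 / 39.1150 = 8.1930
Qh = 8.1930 * 2.0480 = 16.7793 kW

COP = 8.1930, Qh = 16.7793 kW


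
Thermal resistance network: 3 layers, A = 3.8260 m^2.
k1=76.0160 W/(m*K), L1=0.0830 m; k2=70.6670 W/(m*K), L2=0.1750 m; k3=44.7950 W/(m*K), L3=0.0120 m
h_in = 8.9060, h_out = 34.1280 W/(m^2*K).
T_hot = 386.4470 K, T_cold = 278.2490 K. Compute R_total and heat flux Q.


R_conv_in = 1/(8.9060*3.8260) = 0.0293
R_1 = 0.0830/(76.0160*3.8260) = 0.0003
R_2 = 0.1750/(70.6670*3.8260) = 0.0006
R_3 = 0.0120/(44.7950*3.8260) = 7.0018e-05
R_conv_out = 1/(34.1280*3.8260) = 0.0077
R_total = 0.0380 K/W
Q = 108.1980 / 0.0380 = 2846.6604 W

R_total = 0.0380 K/W, Q = 2846.6604 W


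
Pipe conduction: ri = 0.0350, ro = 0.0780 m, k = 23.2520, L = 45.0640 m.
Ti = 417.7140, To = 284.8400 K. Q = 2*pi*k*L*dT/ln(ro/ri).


dT = 132.8740 K
ln(ro/ri) = 0.8014
Q = 2*pi*23.2520*45.0640*132.8740 / 0.8014 = 1091646.0671 W

1091646.0671 W


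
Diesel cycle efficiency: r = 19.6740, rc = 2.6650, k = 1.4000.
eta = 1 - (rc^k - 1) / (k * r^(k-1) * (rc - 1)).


r^(k-1) = 3.2927
rc^k = 3.9444
eta = 0.6164 = 61.6389%

61.6389%


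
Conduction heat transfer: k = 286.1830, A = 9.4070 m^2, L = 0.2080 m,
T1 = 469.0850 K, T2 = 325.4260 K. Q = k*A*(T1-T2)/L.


dT = 143.6590 K
Q = 286.1830 * 9.4070 * 143.6590 / 0.2080 = 1859364.2652 W

1859364.2652 W


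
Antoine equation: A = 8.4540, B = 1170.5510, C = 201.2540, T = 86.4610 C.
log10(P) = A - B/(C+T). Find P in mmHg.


C+T = 287.7150
B/(C+T) = 4.0684
log10(P) = 8.4540 - 4.0684 = 4.3856
P = 10^4.3856 = 24297.4527 mmHg

24297.4527 mmHg


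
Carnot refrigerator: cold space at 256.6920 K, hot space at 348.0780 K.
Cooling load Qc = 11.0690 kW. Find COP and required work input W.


COP = 256.6920 / 91.3860 = 2.8089
W = 11.0690 / 2.8089 = 3.9407 kW

COP = 2.8089, W = 3.9407 kW


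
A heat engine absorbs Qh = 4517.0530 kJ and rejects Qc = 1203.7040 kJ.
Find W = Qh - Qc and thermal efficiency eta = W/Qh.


W = 4517.0530 - 1203.7040 = 3313.3490 kJ
eta = 3313.3490 / 4517.0530 = 0.7335 = 73.3520%

W = 3313.3490 kJ, eta = 73.3520%


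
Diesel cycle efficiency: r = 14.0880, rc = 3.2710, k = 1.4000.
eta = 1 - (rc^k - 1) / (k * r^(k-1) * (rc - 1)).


r^(k-1) = 2.8810
rc^k = 5.2548
eta = 0.5355 = 53.5495%

53.5495%


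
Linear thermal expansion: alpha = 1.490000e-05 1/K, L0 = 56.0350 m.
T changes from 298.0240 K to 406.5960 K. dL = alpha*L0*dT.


dT = 108.5720 K
dL = 1.490000e-05 * 56.0350 * 108.5720 = 0.090649 m
L_final = 56.125649 m

dL = 0.090649 m


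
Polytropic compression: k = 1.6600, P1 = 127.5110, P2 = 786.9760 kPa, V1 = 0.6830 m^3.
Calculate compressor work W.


(k-1)/k = 0.3976
(P2/P1)^exp = 2.0619
W = 2.5152 * 127.5110 * 0.6830 * (2.0619 - 1) = 232.5965 kJ

232.5965 kJ


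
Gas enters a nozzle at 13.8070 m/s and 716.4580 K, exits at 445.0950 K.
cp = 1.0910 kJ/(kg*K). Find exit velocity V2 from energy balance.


dT = 271.3630 K
2*cp*1000*dT = 592114.0660
V1^2 = 190.6332
V2 = sqrt(592304.6992) = 769.6133 m/s

769.6133 m/s
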